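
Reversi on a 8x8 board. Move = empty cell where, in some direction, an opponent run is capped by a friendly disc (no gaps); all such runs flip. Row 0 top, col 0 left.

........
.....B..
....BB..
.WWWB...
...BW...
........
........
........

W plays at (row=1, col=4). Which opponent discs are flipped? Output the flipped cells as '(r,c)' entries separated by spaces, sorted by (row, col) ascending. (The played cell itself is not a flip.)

Dir NW: first cell '.' (not opp) -> no flip
Dir N: first cell '.' (not opp) -> no flip
Dir NE: first cell '.' (not opp) -> no flip
Dir W: first cell '.' (not opp) -> no flip
Dir E: opp run (1,5), next='.' -> no flip
Dir SW: first cell '.' (not opp) -> no flip
Dir S: opp run (2,4) (3,4) capped by W -> flip
Dir SE: opp run (2,5), next='.' -> no flip

Answer: (2,4) (3,4)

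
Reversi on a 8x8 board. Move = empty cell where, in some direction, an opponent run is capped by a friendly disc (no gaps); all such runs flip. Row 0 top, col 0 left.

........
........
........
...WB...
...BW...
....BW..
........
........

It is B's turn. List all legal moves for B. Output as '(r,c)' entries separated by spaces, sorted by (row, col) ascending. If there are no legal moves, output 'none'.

(2,2): no bracket -> illegal
(2,3): flips 1 -> legal
(2,4): no bracket -> illegal
(3,2): flips 1 -> legal
(3,5): no bracket -> illegal
(4,2): no bracket -> illegal
(4,5): flips 1 -> legal
(4,6): no bracket -> illegal
(5,3): no bracket -> illegal
(5,6): flips 1 -> legal
(6,4): no bracket -> illegal
(6,5): no bracket -> illegal
(6,6): no bracket -> illegal

Answer: (2,3) (3,2) (4,5) (5,6)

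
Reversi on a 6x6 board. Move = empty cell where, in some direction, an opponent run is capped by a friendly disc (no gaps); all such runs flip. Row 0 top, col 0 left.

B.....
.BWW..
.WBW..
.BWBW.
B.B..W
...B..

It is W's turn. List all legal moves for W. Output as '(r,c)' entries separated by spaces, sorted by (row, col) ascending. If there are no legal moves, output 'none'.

(0,1): flips 1 -> legal
(0,2): no bracket -> illegal
(1,0): flips 1 -> legal
(2,0): no bracket -> illegal
(2,4): no bracket -> illegal
(3,0): flips 1 -> legal
(4,1): flips 1 -> legal
(4,3): flips 1 -> legal
(4,4): no bracket -> illegal
(5,0): no bracket -> illegal
(5,1): no bracket -> illegal
(5,2): flips 1 -> legal
(5,4): no bracket -> illegal

Answer: (0,1) (1,0) (3,0) (4,1) (4,3) (5,2)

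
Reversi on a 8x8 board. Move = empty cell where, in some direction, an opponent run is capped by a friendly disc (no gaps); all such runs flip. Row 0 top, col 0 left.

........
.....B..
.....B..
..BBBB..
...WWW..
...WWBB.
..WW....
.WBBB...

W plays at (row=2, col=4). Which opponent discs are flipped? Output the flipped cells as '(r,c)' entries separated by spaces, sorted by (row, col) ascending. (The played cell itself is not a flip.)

Answer: (3,4)

Derivation:
Dir NW: first cell '.' (not opp) -> no flip
Dir N: first cell '.' (not opp) -> no flip
Dir NE: opp run (1,5), next='.' -> no flip
Dir W: first cell '.' (not opp) -> no flip
Dir E: opp run (2,5), next='.' -> no flip
Dir SW: opp run (3,3), next='.' -> no flip
Dir S: opp run (3,4) capped by W -> flip
Dir SE: opp run (3,5), next='.' -> no flip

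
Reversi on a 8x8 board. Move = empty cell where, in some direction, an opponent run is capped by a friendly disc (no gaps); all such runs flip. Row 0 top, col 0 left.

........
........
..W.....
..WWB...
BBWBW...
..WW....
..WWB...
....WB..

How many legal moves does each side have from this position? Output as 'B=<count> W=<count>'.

-- B to move --
(1,1): no bracket -> illegal
(1,2): no bracket -> illegal
(1,3): no bracket -> illegal
(2,1): flips 1 -> legal
(2,3): flips 2 -> legal
(2,4): no bracket -> illegal
(3,1): flips 4 -> legal
(3,5): no bracket -> illegal
(4,5): flips 1 -> legal
(5,1): no bracket -> illegal
(5,4): flips 1 -> legal
(5,5): no bracket -> illegal
(6,1): flips 3 -> legal
(6,5): no bracket -> illegal
(7,1): no bracket -> illegal
(7,2): no bracket -> illegal
(7,3): flips 3 -> legal
B mobility = 7
-- W to move --
(2,3): no bracket -> illegal
(2,4): flips 1 -> legal
(2,5): flips 2 -> legal
(3,0): flips 1 -> legal
(3,1): no bracket -> illegal
(3,5): flips 1 -> legal
(4,5): no bracket -> illegal
(5,0): flips 1 -> legal
(5,1): no bracket -> illegal
(5,4): flips 2 -> legal
(5,5): no bracket -> illegal
(6,5): flips 1 -> legal
(6,6): no bracket -> illegal
(7,3): no bracket -> illegal
(7,6): flips 1 -> legal
W mobility = 8

Answer: B=7 W=8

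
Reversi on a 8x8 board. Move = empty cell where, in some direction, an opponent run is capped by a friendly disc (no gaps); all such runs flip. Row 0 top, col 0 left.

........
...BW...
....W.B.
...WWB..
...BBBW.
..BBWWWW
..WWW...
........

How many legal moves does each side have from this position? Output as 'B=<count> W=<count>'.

-- B to move --
(0,3): no bracket -> illegal
(0,4): flips 3 -> legal
(0,5): no bracket -> illegal
(1,5): flips 1 -> legal
(2,2): flips 1 -> legal
(2,3): flips 2 -> legal
(2,5): flips 1 -> legal
(3,2): flips 2 -> legal
(3,6): no bracket -> illegal
(3,7): no bracket -> illegal
(4,2): no bracket -> illegal
(4,7): flips 1 -> legal
(5,1): no bracket -> illegal
(6,1): no bracket -> illegal
(6,5): flips 2 -> legal
(6,6): flips 1 -> legal
(6,7): flips 1 -> legal
(7,1): flips 1 -> legal
(7,2): flips 3 -> legal
(7,3): flips 1 -> legal
(7,4): flips 3 -> legal
(7,5): flips 1 -> legal
B mobility = 15
-- W to move --
(0,2): flips 1 -> legal
(0,3): no bracket -> illegal
(0,4): no bracket -> illegal
(1,2): flips 1 -> legal
(1,5): no bracket -> illegal
(1,6): no bracket -> illegal
(1,7): flips 4 -> legal
(2,2): no bracket -> illegal
(2,3): no bracket -> illegal
(2,5): flips 2 -> legal
(2,7): no bracket -> illegal
(3,2): flips 1 -> legal
(3,6): flips 2 -> legal
(3,7): no bracket -> illegal
(4,1): flips 1 -> legal
(4,2): flips 5 -> legal
(5,1): flips 2 -> legal
(6,1): flips 2 -> legal
W mobility = 10

Answer: B=15 W=10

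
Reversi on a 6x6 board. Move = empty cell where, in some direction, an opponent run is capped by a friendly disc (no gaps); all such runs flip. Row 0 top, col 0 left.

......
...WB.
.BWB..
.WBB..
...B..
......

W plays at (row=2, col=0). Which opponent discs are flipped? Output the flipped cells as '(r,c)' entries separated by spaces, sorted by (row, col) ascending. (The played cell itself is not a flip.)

Dir NW: edge -> no flip
Dir N: first cell '.' (not opp) -> no flip
Dir NE: first cell '.' (not opp) -> no flip
Dir W: edge -> no flip
Dir E: opp run (2,1) capped by W -> flip
Dir SW: edge -> no flip
Dir S: first cell '.' (not opp) -> no flip
Dir SE: first cell 'W' (not opp) -> no flip

Answer: (2,1)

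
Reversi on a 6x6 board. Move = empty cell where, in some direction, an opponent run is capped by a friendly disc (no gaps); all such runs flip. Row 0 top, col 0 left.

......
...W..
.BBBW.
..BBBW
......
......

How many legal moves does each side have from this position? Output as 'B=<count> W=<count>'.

-- B to move --
(0,2): no bracket -> illegal
(0,3): flips 1 -> legal
(0,4): flips 1 -> legal
(1,2): no bracket -> illegal
(1,4): flips 1 -> legal
(1,5): flips 1 -> legal
(2,5): flips 1 -> legal
(4,4): no bracket -> illegal
(4,5): no bracket -> illegal
B mobility = 5
-- W to move --
(1,0): no bracket -> illegal
(1,1): no bracket -> illegal
(1,2): no bracket -> illegal
(1,4): no bracket -> illegal
(2,0): flips 3 -> legal
(2,5): no bracket -> illegal
(3,0): no bracket -> illegal
(3,1): flips 4 -> legal
(4,1): no bracket -> illegal
(4,2): flips 1 -> legal
(4,3): flips 2 -> legal
(4,4): flips 1 -> legal
(4,5): no bracket -> illegal
W mobility = 5

Answer: B=5 W=5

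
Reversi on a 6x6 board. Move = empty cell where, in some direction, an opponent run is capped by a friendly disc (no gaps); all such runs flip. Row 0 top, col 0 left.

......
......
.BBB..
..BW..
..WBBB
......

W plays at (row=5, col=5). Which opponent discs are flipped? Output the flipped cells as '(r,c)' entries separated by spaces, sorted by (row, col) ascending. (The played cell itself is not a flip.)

Answer: (4,4)

Derivation:
Dir NW: opp run (4,4) capped by W -> flip
Dir N: opp run (4,5), next='.' -> no flip
Dir NE: edge -> no flip
Dir W: first cell '.' (not opp) -> no flip
Dir E: edge -> no flip
Dir SW: edge -> no flip
Dir S: edge -> no flip
Dir SE: edge -> no flip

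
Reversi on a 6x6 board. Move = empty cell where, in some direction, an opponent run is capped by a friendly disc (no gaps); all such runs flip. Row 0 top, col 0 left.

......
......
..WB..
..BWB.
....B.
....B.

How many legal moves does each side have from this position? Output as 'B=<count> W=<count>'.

Answer: B=4 W=6

Derivation:
-- B to move --
(1,1): flips 2 -> legal
(1,2): flips 1 -> legal
(1,3): no bracket -> illegal
(2,1): flips 1 -> legal
(2,4): no bracket -> illegal
(3,1): no bracket -> illegal
(4,2): no bracket -> illegal
(4,3): flips 1 -> legal
B mobility = 4
-- W to move --
(1,2): no bracket -> illegal
(1,3): flips 1 -> legal
(1,4): no bracket -> illegal
(2,1): no bracket -> illegal
(2,4): flips 1 -> legal
(2,5): no bracket -> illegal
(3,1): flips 1 -> legal
(3,5): flips 1 -> legal
(4,1): no bracket -> illegal
(4,2): flips 1 -> legal
(4,3): no bracket -> illegal
(4,5): no bracket -> illegal
(5,3): no bracket -> illegal
(5,5): flips 1 -> legal
W mobility = 6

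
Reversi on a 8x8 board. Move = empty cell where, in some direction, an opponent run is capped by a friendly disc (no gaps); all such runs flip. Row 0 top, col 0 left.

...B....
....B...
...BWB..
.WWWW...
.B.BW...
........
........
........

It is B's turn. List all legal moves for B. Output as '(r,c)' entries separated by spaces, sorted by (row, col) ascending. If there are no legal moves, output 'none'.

(1,3): no bracket -> illegal
(1,5): no bracket -> illegal
(2,0): no bracket -> illegal
(2,1): flips 2 -> legal
(2,2): no bracket -> illegal
(3,0): no bracket -> illegal
(3,5): no bracket -> illegal
(4,0): no bracket -> illegal
(4,2): no bracket -> illegal
(4,5): flips 2 -> legal
(5,3): no bracket -> illegal
(5,4): flips 3 -> legal
(5,5): no bracket -> illegal

Answer: (2,1) (4,5) (5,4)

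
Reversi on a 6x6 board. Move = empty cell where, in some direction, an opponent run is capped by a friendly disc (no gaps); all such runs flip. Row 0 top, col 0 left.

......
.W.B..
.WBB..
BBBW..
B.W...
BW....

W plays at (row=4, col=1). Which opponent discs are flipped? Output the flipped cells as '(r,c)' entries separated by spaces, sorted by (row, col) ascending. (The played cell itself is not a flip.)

Dir NW: opp run (3,0), next=edge -> no flip
Dir N: opp run (3,1) capped by W -> flip
Dir NE: opp run (3,2) (2,3), next='.' -> no flip
Dir W: opp run (4,0), next=edge -> no flip
Dir E: first cell 'W' (not opp) -> no flip
Dir SW: opp run (5,0), next=edge -> no flip
Dir S: first cell 'W' (not opp) -> no flip
Dir SE: first cell '.' (not opp) -> no flip

Answer: (3,1)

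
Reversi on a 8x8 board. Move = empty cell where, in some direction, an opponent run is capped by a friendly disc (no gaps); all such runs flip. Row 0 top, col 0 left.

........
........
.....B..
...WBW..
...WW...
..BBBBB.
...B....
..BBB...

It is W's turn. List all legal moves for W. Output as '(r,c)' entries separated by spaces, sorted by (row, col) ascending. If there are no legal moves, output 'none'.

(1,4): no bracket -> illegal
(1,5): flips 1 -> legal
(1,6): flips 2 -> legal
(2,3): no bracket -> illegal
(2,4): flips 1 -> legal
(2,6): no bracket -> illegal
(3,6): no bracket -> illegal
(4,1): no bracket -> illegal
(4,2): no bracket -> illegal
(4,5): no bracket -> illegal
(4,6): no bracket -> illegal
(4,7): no bracket -> illegal
(5,1): no bracket -> illegal
(5,7): no bracket -> illegal
(6,1): flips 1 -> legal
(6,2): flips 1 -> legal
(6,4): flips 1 -> legal
(6,5): flips 1 -> legal
(6,6): flips 1 -> legal
(6,7): no bracket -> illegal
(7,1): no bracket -> illegal
(7,5): no bracket -> illegal

Answer: (1,5) (1,6) (2,4) (6,1) (6,2) (6,4) (6,5) (6,6)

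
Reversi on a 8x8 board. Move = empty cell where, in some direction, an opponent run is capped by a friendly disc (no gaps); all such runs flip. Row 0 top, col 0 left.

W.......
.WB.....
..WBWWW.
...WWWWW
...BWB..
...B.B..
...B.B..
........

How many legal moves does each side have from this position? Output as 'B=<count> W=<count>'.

Answer: B=7 W=12

Derivation:
-- B to move --
(0,1): no bracket -> illegal
(0,2): no bracket -> illegal
(1,0): flips 1 -> legal
(1,3): no bracket -> illegal
(1,4): no bracket -> illegal
(1,5): flips 2 -> legal
(1,6): flips 2 -> legal
(1,7): flips 3 -> legal
(2,0): no bracket -> illegal
(2,1): flips 1 -> legal
(2,7): flips 4 -> legal
(3,1): no bracket -> illegal
(3,2): flips 1 -> legal
(4,2): no bracket -> illegal
(4,6): no bracket -> illegal
(4,7): no bracket -> illegal
(5,4): no bracket -> illegal
B mobility = 7
-- W to move --
(0,1): flips 2 -> legal
(0,2): flips 1 -> legal
(0,3): no bracket -> illegal
(1,3): flips 2 -> legal
(1,4): no bracket -> illegal
(2,1): no bracket -> illegal
(3,2): no bracket -> illegal
(4,2): flips 1 -> legal
(4,6): flips 1 -> legal
(5,2): flips 1 -> legal
(5,4): flips 1 -> legal
(5,6): flips 1 -> legal
(6,2): flips 1 -> legal
(6,4): no bracket -> illegal
(6,6): flips 1 -> legal
(7,2): no bracket -> illegal
(7,3): flips 3 -> legal
(7,4): no bracket -> illegal
(7,5): flips 3 -> legal
(7,6): no bracket -> illegal
W mobility = 12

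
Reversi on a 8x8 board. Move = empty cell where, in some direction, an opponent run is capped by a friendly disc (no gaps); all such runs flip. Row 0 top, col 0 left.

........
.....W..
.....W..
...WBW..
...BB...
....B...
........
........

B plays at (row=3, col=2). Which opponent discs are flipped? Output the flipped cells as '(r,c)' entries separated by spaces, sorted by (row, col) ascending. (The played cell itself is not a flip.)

Answer: (3,3)

Derivation:
Dir NW: first cell '.' (not opp) -> no flip
Dir N: first cell '.' (not opp) -> no flip
Dir NE: first cell '.' (not opp) -> no flip
Dir W: first cell '.' (not opp) -> no flip
Dir E: opp run (3,3) capped by B -> flip
Dir SW: first cell '.' (not opp) -> no flip
Dir S: first cell '.' (not opp) -> no flip
Dir SE: first cell 'B' (not opp) -> no flip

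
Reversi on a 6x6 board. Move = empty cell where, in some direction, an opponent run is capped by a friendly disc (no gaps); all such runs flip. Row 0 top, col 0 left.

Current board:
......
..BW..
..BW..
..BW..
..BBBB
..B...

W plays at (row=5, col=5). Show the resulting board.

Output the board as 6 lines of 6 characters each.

Place W at (5,5); scan 8 dirs for brackets.
Dir NW: opp run (4,4) capped by W -> flip
Dir N: opp run (4,5), next='.' -> no flip
Dir NE: edge -> no flip
Dir W: first cell '.' (not opp) -> no flip
Dir E: edge -> no flip
Dir SW: edge -> no flip
Dir S: edge -> no flip
Dir SE: edge -> no flip
All flips: (4,4)

Answer: ......
..BW..
..BW..
..BW..
..BBWB
..B..W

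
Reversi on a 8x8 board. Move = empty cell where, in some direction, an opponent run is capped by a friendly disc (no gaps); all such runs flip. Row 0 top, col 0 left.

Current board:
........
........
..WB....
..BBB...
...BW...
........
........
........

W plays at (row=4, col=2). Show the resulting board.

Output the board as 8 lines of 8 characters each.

Answer: ........
........
..WB....
..WBB...
..WWW...
........
........
........

Derivation:
Place W at (4,2); scan 8 dirs for brackets.
Dir NW: first cell '.' (not opp) -> no flip
Dir N: opp run (3,2) capped by W -> flip
Dir NE: opp run (3,3), next='.' -> no flip
Dir W: first cell '.' (not opp) -> no flip
Dir E: opp run (4,3) capped by W -> flip
Dir SW: first cell '.' (not opp) -> no flip
Dir S: first cell '.' (not opp) -> no flip
Dir SE: first cell '.' (not opp) -> no flip
All flips: (3,2) (4,3)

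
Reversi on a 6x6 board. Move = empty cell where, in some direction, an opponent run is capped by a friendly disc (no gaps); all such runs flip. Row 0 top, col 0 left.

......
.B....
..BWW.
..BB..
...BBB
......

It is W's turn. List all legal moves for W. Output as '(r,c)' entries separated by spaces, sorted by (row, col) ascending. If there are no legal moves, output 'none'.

(0,0): no bracket -> illegal
(0,1): no bracket -> illegal
(0,2): no bracket -> illegal
(1,0): no bracket -> illegal
(1,2): no bracket -> illegal
(1,3): no bracket -> illegal
(2,0): no bracket -> illegal
(2,1): flips 1 -> legal
(3,1): no bracket -> illegal
(3,4): no bracket -> illegal
(3,5): no bracket -> illegal
(4,1): flips 1 -> legal
(4,2): flips 1 -> legal
(5,2): no bracket -> illegal
(5,3): flips 2 -> legal
(5,4): no bracket -> illegal
(5,5): no bracket -> illegal

Answer: (2,1) (4,1) (4,2) (5,3)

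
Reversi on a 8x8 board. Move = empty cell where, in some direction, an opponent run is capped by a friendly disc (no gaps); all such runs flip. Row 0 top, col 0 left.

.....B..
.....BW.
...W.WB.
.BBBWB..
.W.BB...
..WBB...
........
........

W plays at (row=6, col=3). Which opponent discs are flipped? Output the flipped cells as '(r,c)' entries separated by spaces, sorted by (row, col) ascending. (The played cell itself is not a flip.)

Answer: (3,3) (4,3) (5,3)

Derivation:
Dir NW: first cell 'W' (not opp) -> no flip
Dir N: opp run (5,3) (4,3) (3,3) capped by W -> flip
Dir NE: opp run (5,4), next='.' -> no flip
Dir W: first cell '.' (not opp) -> no flip
Dir E: first cell '.' (not opp) -> no flip
Dir SW: first cell '.' (not opp) -> no flip
Dir S: first cell '.' (not opp) -> no flip
Dir SE: first cell '.' (not opp) -> no flip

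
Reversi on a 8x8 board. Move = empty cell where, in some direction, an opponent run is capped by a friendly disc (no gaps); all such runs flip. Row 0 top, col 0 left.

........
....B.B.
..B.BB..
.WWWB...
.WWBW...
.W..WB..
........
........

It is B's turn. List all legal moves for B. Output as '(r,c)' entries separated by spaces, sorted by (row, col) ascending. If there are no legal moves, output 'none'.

Answer: (2,1) (2,3) (3,0) (4,0) (4,5) (5,2) (5,3) (6,0) (6,4) (6,5)

Derivation:
(2,0): no bracket -> illegal
(2,1): flips 1 -> legal
(2,3): flips 1 -> legal
(3,0): flips 3 -> legal
(3,5): no bracket -> illegal
(4,0): flips 3 -> legal
(4,5): flips 1 -> legal
(5,0): no bracket -> illegal
(5,2): flips 2 -> legal
(5,3): flips 1 -> legal
(6,0): flips 3 -> legal
(6,1): no bracket -> illegal
(6,2): no bracket -> illegal
(6,3): no bracket -> illegal
(6,4): flips 2 -> legal
(6,5): flips 1 -> legal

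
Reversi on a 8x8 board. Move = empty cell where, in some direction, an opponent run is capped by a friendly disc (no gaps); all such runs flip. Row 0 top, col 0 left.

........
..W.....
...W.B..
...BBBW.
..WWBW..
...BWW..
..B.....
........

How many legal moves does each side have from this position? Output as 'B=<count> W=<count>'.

Answer: B=13 W=9

Derivation:
-- B to move --
(0,1): flips 2 -> legal
(0,2): no bracket -> illegal
(0,3): no bracket -> illegal
(1,1): no bracket -> illegal
(1,3): flips 1 -> legal
(1,4): no bracket -> illegal
(2,1): no bracket -> illegal
(2,2): no bracket -> illegal
(2,4): no bracket -> illegal
(2,6): no bracket -> illegal
(2,7): no bracket -> illegal
(3,1): flips 1 -> legal
(3,2): no bracket -> illegal
(3,7): flips 1 -> legal
(4,1): flips 2 -> legal
(4,6): flips 1 -> legal
(4,7): flips 1 -> legal
(5,1): flips 1 -> legal
(5,2): flips 1 -> legal
(5,6): flips 3 -> legal
(6,3): no bracket -> illegal
(6,4): flips 1 -> legal
(6,5): flips 2 -> legal
(6,6): flips 1 -> legal
B mobility = 13
-- W to move --
(1,4): flips 1 -> legal
(1,5): flips 2 -> legal
(1,6): flips 2 -> legal
(2,2): flips 2 -> legal
(2,4): flips 3 -> legal
(2,6): no bracket -> illegal
(3,2): flips 3 -> legal
(4,6): no bracket -> illegal
(5,1): no bracket -> illegal
(5,2): flips 1 -> legal
(6,1): no bracket -> illegal
(6,3): flips 1 -> legal
(6,4): flips 1 -> legal
(7,1): no bracket -> illegal
(7,2): no bracket -> illegal
(7,3): no bracket -> illegal
W mobility = 9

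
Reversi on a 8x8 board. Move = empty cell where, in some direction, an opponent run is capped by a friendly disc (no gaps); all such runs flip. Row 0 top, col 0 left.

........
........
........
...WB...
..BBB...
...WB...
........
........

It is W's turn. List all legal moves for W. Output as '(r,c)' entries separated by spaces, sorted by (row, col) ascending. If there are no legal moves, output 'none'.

(2,3): no bracket -> illegal
(2,4): no bracket -> illegal
(2,5): no bracket -> illegal
(3,1): flips 1 -> legal
(3,2): no bracket -> illegal
(3,5): flips 2 -> legal
(4,1): no bracket -> illegal
(4,5): no bracket -> illegal
(5,1): flips 1 -> legal
(5,2): no bracket -> illegal
(5,5): flips 2 -> legal
(6,3): no bracket -> illegal
(6,4): no bracket -> illegal
(6,5): no bracket -> illegal

Answer: (3,1) (3,5) (5,1) (5,5)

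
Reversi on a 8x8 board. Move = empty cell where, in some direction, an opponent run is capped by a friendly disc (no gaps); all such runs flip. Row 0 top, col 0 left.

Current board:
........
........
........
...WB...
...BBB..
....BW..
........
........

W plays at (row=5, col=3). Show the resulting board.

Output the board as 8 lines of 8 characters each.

Answer: ........
........
........
...WB...
...WBB..
...WWW..
........
........

Derivation:
Place W at (5,3); scan 8 dirs for brackets.
Dir NW: first cell '.' (not opp) -> no flip
Dir N: opp run (4,3) capped by W -> flip
Dir NE: opp run (4,4), next='.' -> no flip
Dir W: first cell '.' (not opp) -> no flip
Dir E: opp run (5,4) capped by W -> flip
Dir SW: first cell '.' (not opp) -> no flip
Dir S: first cell '.' (not opp) -> no flip
Dir SE: first cell '.' (not opp) -> no flip
All flips: (4,3) (5,4)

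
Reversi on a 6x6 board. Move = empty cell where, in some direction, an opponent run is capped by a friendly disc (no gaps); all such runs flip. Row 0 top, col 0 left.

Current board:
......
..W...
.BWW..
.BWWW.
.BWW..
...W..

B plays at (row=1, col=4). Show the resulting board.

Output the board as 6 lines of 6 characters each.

Answer: ......
..W.B.
.BWB..
.BBWW.
.BWW..
...W..

Derivation:
Place B at (1,4); scan 8 dirs for brackets.
Dir NW: first cell '.' (not opp) -> no flip
Dir N: first cell '.' (not opp) -> no flip
Dir NE: first cell '.' (not opp) -> no flip
Dir W: first cell '.' (not opp) -> no flip
Dir E: first cell '.' (not opp) -> no flip
Dir SW: opp run (2,3) (3,2) capped by B -> flip
Dir S: first cell '.' (not opp) -> no flip
Dir SE: first cell '.' (not opp) -> no flip
All flips: (2,3) (3,2)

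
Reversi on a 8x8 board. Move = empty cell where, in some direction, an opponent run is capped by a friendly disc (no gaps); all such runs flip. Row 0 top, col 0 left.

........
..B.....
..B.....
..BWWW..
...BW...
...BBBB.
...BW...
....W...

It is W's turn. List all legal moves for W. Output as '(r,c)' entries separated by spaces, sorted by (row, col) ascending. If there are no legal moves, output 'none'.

(0,1): no bracket -> illegal
(0,2): no bracket -> illegal
(0,3): no bracket -> illegal
(1,1): flips 1 -> legal
(1,3): no bracket -> illegal
(2,1): no bracket -> illegal
(2,3): no bracket -> illegal
(3,1): flips 1 -> legal
(4,1): no bracket -> illegal
(4,2): flips 2 -> legal
(4,5): no bracket -> illegal
(4,6): flips 1 -> legal
(4,7): no bracket -> illegal
(5,2): flips 2 -> legal
(5,7): no bracket -> illegal
(6,2): flips 2 -> legal
(6,5): no bracket -> illegal
(6,6): flips 1 -> legal
(6,7): no bracket -> illegal
(7,2): no bracket -> illegal
(7,3): flips 3 -> legal

Answer: (1,1) (3,1) (4,2) (4,6) (5,2) (6,2) (6,6) (7,3)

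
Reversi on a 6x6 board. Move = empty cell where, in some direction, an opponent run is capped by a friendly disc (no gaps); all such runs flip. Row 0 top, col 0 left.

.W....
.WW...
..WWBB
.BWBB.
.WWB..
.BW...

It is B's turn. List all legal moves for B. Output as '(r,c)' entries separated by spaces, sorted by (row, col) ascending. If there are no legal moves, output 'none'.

Answer: (0,0) (1,3) (2,1) (4,0) (5,3)

Derivation:
(0,0): flips 2 -> legal
(0,2): no bracket -> illegal
(0,3): no bracket -> illegal
(1,0): no bracket -> illegal
(1,3): flips 2 -> legal
(1,4): no bracket -> illegal
(2,0): no bracket -> illegal
(2,1): flips 3 -> legal
(3,0): no bracket -> illegal
(4,0): flips 2 -> legal
(5,0): no bracket -> illegal
(5,3): flips 2 -> legal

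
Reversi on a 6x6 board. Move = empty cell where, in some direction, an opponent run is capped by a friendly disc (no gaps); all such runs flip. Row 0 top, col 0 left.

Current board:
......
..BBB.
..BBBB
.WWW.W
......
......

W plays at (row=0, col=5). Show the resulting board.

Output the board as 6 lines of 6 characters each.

Place W at (0,5); scan 8 dirs for brackets.
Dir NW: edge -> no flip
Dir N: edge -> no flip
Dir NE: edge -> no flip
Dir W: first cell '.' (not opp) -> no flip
Dir E: edge -> no flip
Dir SW: opp run (1,4) (2,3) capped by W -> flip
Dir S: first cell '.' (not opp) -> no flip
Dir SE: edge -> no flip
All flips: (1,4) (2,3)

Answer: .....W
..BBW.
..BWBB
.WWW.W
......
......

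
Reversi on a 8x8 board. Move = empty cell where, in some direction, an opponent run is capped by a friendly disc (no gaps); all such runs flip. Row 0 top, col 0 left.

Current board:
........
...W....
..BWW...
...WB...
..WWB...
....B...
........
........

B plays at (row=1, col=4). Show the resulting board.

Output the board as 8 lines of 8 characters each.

Place B at (1,4); scan 8 dirs for brackets.
Dir NW: first cell '.' (not opp) -> no flip
Dir N: first cell '.' (not opp) -> no flip
Dir NE: first cell '.' (not opp) -> no flip
Dir W: opp run (1,3), next='.' -> no flip
Dir E: first cell '.' (not opp) -> no flip
Dir SW: opp run (2,3), next='.' -> no flip
Dir S: opp run (2,4) capped by B -> flip
Dir SE: first cell '.' (not opp) -> no flip
All flips: (2,4)

Answer: ........
...WB...
..BWB...
...WB...
..WWB...
....B...
........
........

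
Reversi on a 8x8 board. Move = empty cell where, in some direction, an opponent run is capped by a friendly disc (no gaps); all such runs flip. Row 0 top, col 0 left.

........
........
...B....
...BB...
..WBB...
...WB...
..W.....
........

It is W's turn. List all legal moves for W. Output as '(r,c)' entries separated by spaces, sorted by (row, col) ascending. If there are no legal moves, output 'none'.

(1,2): no bracket -> illegal
(1,3): flips 3 -> legal
(1,4): no bracket -> illegal
(2,2): no bracket -> illegal
(2,4): flips 1 -> legal
(2,5): no bracket -> illegal
(3,2): no bracket -> illegal
(3,5): flips 1 -> legal
(4,5): flips 2 -> legal
(5,2): no bracket -> illegal
(5,5): flips 1 -> legal
(6,3): no bracket -> illegal
(6,4): no bracket -> illegal
(6,5): no bracket -> illegal

Answer: (1,3) (2,4) (3,5) (4,5) (5,5)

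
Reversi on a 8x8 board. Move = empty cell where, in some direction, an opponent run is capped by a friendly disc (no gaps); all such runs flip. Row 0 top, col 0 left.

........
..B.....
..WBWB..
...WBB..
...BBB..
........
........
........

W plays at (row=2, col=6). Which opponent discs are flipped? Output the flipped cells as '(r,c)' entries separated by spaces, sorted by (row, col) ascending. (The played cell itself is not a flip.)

Dir NW: first cell '.' (not opp) -> no flip
Dir N: first cell '.' (not opp) -> no flip
Dir NE: first cell '.' (not opp) -> no flip
Dir W: opp run (2,5) capped by W -> flip
Dir E: first cell '.' (not opp) -> no flip
Dir SW: opp run (3,5) (4,4), next='.' -> no flip
Dir S: first cell '.' (not opp) -> no flip
Dir SE: first cell '.' (not opp) -> no flip

Answer: (2,5)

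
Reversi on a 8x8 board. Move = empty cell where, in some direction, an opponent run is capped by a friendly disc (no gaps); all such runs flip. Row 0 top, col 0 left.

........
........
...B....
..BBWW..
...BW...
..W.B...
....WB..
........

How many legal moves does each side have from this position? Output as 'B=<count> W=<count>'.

-- B to move --
(2,4): flips 2 -> legal
(2,5): flips 1 -> legal
(2,6): no bracket -> illegal
(3,6): flips 2 -> legal
(4,1): no bracket -> illegal
(4,2): no bracket -> illegal
(4,5): flips 2 -> legal
(4,6): no bracket -> illegal
(5,1): no bracket -> illegal
(5,3): no bracket -> illegal
(5,5): flips 1 -> legal
(6,1): flips 1 -> legal
(6,2): no bracket -> illegal
(6,3): flips 1 -> legal
(7,3): no bracket -> illegal
(7,4): flips 1 -> legal
(7,5): no bracket -> illegal
B mobility = 8
-- W to move --
(1,2): flips 1 -> legal
(1,3): no bracket -> illegal
(1,4): no bracket -> illegal
(2,1): no bracket -> illegal
(2,2): flips 1 -> legal
(2,4): no bracket -> illegal
(3,1): flips 2 -> legal
(4,1): no bracket -> illegal
(4,2): flips 1 -> legal
(4,5): no bracket -> illegal
(5,3): no bracket -> illegal
(5,5): no bracket -> illegal
(5,6): no bracket -> illegal
(6,3): no bracket -> illegal
(6,6): flips 1 -> legal
(7,4): no bracket -> illegal
(7,5): no bracket -> illegal
(7,6): no bracket -> illegal
W mobility = 5

Answer: B=8 W=5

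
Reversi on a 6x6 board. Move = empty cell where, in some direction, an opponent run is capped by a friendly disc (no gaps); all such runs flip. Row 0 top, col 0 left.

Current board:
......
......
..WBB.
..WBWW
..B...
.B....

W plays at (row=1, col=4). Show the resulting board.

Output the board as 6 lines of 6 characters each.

Answer: ......
....W.
..WWW.
..WBWW
..B...
.B....

Derivation:
Place W at (1,4); scan 8 dirs for brackets.
Dir NW: first cell '.' (not opp) -> no flip
Dir N: first cell '.' (not opp) -> no flip
Dir NE: first cell '.' (not opp) -> no flip
Dir W: first cell '.' (not opp) -> no flip
Dir E: first cell '.' (not opp) -> no flip
Dir SW: opp run (2,3) capped by W -> flip
Dir S: opp run (2,4) capped by W -> flip
Dir SE: first cell '.' (not opp) -> no flip
All flips: (2,3) (2,4)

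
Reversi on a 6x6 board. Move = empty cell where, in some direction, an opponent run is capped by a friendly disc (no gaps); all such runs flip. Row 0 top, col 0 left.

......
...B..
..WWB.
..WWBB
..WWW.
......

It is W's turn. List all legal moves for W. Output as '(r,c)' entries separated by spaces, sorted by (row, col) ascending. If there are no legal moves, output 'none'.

Answer: (0,3) (0,4) (1,4) (1,5) (2,5) (4,5)

Derivation:
(0,2): no bracket -> illegal
(0,3): flips 1 -> legal
(0,4): flips 1 -> legal
(1,2): no bracket -> illegal
(1,4): flips 2 -> legal
(1,5): flips 1 -> legal
(2,5): flips 2 -> legal
(4,5): flips 1 -> legal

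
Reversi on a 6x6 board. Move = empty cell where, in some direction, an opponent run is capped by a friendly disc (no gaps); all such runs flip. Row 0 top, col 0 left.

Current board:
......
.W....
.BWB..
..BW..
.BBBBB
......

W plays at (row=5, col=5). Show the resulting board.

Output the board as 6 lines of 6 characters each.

Place W at (5,5); scan 8 dirs for brackets.
Dir NW: opp run (4,4) capped by W -> flip
Dir N: opp run (4,5), next='.' -> no flip
Dir NE: edge -> no flip
Dir W: first cell '.' (not opp) -> no flip
Dir E: edge -> no flip
Dir SW: edge -> no flip
Dir S: edge -> no flip
Dir SE: edge -> no flip
All flips: (4,4)

Answer: ......
.W....
.BWB..
..BW..
.BBBWB
.....W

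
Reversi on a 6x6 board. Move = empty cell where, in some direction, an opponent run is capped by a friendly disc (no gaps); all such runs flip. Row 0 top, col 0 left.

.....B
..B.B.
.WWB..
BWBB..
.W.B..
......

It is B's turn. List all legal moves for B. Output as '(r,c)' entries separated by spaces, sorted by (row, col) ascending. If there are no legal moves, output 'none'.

Answer: (1,0) (1,1) (2,0) (5,0) (5,2)

Derivation:
(1,0): flips 1 -> legal
(1,1): flips 1 -> legal
(1,3): no bracket -> illegal
(2,0): flips 2 -> legal
(4,0): no bracket -> illegal
(4,2): no bracket -> illegal
(5,0): flips 1 -> legal
(5,1): no bracket -> illegal
(5,2): flips 1 -> legal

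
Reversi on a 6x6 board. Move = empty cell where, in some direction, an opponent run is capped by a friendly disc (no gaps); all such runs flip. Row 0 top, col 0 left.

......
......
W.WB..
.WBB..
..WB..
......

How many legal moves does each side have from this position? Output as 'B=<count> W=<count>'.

-- B to move --
(1,0): no bracket -> illegal
(1,1): flips 1 -> legal
(1,2): flips 1 -> legal
(1,3): no bracket -> illegal
(2,1): flips 1 -> legal
(3,0): flips 1 -> legal
(4,0): no bracket -> illegal
(4,1): flips 1 -> legal
(5,1): flips 1 -> legal
(5,2): flips 1 -> legal
(5,3): no bracket -> illegal
B mobility = 7
-- W to move --
(1,2): no bracket -> illegal
(1,3): no bracket -> illegal
(1,4): no bracket -> illegal
(2,1): no bracket -> illegal
(2,4): flips 2 -> legal
(3,4): flips 2 -> legal
(4,1): no bracket -> illegal
(4,4): flips 2 -> legal
(5,2): no bracket -> illegal
(5,3): no bracket -> illegal
(5,4): no bracket -> illegal
W mobility = 3

Answer: B=7 W=3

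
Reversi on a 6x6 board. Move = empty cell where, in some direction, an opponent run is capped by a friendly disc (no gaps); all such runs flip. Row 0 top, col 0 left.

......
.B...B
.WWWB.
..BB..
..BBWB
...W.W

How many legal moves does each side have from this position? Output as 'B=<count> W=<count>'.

Answer: B=6 W=8

Derivation:
-- B to move --
(1,0): flips 1 -> legal
(1,2): flips 1 -> legal
(1,3): flips 1 -> legal
(1,4): flips 1 -> legal
(2,0): flips 3 -> legal
(3,0): no bracket -> illegal
(3,1): flips 1 -> legal
(3,4): no bracket -> illegal
(3,5): no bracket -> illegal
(5,2): no bracket -> illegal
(5,4): no bracket -> illegal
B mobility = 6
-- W to move --
(0,0): flips 1 -> legal
(0,1): flips 1 -> legal
(0,2): no bracket -> illegal
(0,4): no bracket -> illegal
(0,5): no bracket -> illegal
(1,0): no bracket -> illegal
(1,2): no bracket -> illegal
(1,3): no bracket -> illegal
(1,4): no bracket -> illegal
(2,0): no bracket -> illegal
(2,5): flips 1 -> legal
(3,1): flips 1 -> legal
(3,4): no bracket -> illegal
(3,5): flips 1 -> legal
(4,1): flips 3 -> legal
(5,1): no bracket -> illegal
(5,2): flips 2 -> legal
(5,4): flips 2 -> legal
W mobility = 8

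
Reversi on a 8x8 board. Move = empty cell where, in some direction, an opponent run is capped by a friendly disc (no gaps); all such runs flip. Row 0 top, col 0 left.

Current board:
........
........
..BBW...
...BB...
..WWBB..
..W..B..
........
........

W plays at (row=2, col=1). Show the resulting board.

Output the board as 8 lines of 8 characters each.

Place W at (2,1); scan 8 dirs for brackets.
Dir NW: first cell '.' (not opp) -> no flip
Dir N: first cell '.' (not opp) -> no flip
Dir NE: first cell '.' (not opp) -> no flip
Dir W: first cell '.' (not opp) -> no flip
Dir E: opp run (2,2) (2,3) capped by W -> flip
Dir SW: first cell '.' (not opp) -> no flip
Dir S: first cell '.' (not opp) -> no flip
Dir SE: first cell '.' (not opp) -> no flip
All flips: (2,2) (2,3)

Answer: ........
........
.WWWW...
...BB...
..WWBB..
..W..B..
........
........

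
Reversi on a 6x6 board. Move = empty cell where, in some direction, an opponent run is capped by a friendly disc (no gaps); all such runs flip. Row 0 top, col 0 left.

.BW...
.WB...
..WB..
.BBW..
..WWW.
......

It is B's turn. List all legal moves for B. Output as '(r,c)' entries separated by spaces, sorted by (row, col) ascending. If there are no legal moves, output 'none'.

Answer: (0,3) (1,0) (1,3) (2,1) (3,4) (5,2) (5,3) (5,4)

Derivation:
(0,0): no bracket -> illegal
(0,3): flips 1 -> legal
(1,0): flips 1 -> legal
(1,3): flips 1 -> legal
(2,0): no bracket -> illegal
(2,1): flips 2 -> legal
(2,4): no bracket -> illegal
(3,4): flips 1 -> legal
(3,5): no bracket -> illegal
(4,1): no bracket -> illegal
(4,5): no bracket -> illegal
(5,1): no bracket -> illegal
(5,2): flips 1 -> legal
(5,3): flips 3 -> legal
(5,4): flips 1 -> legal
(5,5): no bracket -> illegal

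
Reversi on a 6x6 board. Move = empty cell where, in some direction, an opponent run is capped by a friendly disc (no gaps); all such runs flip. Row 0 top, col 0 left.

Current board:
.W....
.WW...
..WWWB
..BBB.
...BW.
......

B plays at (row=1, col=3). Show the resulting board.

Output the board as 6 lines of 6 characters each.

Place B at (1,3); scan 8 dirs for brackets.
Dir NW: first cell '.' (not opp) -> no flip
Dir N: first cell '.' (not opp) -> no flip
Dir NE: first cell '.' (not opp) -> no flip
Dir W: opp run (1,2) (1,1), next='.' -> no flip
Dir E: first cell '.' (not opp) -> no flip
Dir SW: opp run (2,2), next='.' -> no flip
Dir S: opp run (2,3) capped by B -> flip
Dir SE: opp run (2,4), next='.' -> no flip
All flips: (2,3)

Answer: .W....
.WWB..
..WBWB
..BBB.
...BW.
......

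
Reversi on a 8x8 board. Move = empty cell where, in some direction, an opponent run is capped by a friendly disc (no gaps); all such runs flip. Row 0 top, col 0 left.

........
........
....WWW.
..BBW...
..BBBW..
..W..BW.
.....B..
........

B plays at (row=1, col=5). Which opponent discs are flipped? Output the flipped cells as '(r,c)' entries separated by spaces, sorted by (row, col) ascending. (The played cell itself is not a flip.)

Dir NW: first cell '.' (not opp) -> no flip
Dir N: first cell '.' (not opp) -> no flip
Dir NE: first cell '.' (not opp) -> no flip
Dir W: first cell '.' (not opp) -> no flip
Dir E: first cell '.' (not opp) -> no flip
Dir SW: opp run (2,4) capped by B -> flip
Dir S: opp run (2,5), next='.' -> no flip
Dir SE: opp run (2,6), next='.' -> no flip

Answer: (2,4)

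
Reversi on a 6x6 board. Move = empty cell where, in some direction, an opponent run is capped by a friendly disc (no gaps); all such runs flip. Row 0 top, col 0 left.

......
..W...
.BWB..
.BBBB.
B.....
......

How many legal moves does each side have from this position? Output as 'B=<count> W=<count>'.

Answer: B=5 W=6

Derivation:
-- B to move --
(0,1): flips 1 -> legal
(0,2): flips 2 -> legal
(0,3): flips 1 -> legal
(1,1): flips 1 -> legal
(1,3): flips 1 -> legal
B mobility = 5
-- W to move --
(1,0): no bracket -> illegal
(1,1): no bracket -> illegal
(1,3): no bracket -> illegal
(1,4): no bracket -> illegal
(2,0): flips 1 -> legal
(2,4): flips 1 -> legal
(2,5): no bracket -> illegal
(3,0): flips 1 -> legal
(3,5): no bracket -> illegal
(4,1): no bracket -> illegal
(4,2): flips 1 -> legal
(4,3): no bracket -> illegal
(4,4): flips 1 -> legal
(4,5): flips 2 -> legal
(5,0): no bracket -> illegal
(5,1): no bracket -> illegal
W mobility = 6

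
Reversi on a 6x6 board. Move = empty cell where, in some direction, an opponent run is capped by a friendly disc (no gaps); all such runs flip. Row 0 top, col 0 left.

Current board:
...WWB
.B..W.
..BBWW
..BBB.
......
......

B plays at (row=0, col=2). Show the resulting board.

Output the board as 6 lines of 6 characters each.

Place B at (0,2); scan 8 dirs for brackets.
Dir NW: edge -> no flip
Dir N: edge -> no flip
Dir NE: edge -> no flip
Dir W: first cell '.' (not opp) -> no flip
Dir E: opp run (0,3) (0,4) capped by B -> flip
Dir SW: first cell 'B' (not opp) -> no flip
Dir S: first cell '.' (not opp) -> no flip
Dir SE: first cell '.' (not opp) -> no flip
All flips: (0,3) (0,4)

Answer: ..BBBB
.B..W.
..BBWW
..BBB.
......
......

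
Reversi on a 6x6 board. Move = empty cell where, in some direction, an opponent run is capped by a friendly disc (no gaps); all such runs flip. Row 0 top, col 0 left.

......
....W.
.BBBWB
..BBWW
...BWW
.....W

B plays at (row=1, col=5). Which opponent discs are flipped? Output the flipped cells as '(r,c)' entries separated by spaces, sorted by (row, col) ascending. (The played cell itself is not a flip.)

Answer: (2,4)

Derivation:
Dir NW: first cell '.' (not opp) -> no flip
Dir N: first cell '.' (not opp) -> no flip
Dir NE: edge -> no flip
Dir W: opp run (1,4), next='.' -> no flip
Dir E: edge -> no flip
Dir SW: opp run (2,4) capped by B -> flip
Dir S: first cell 'B' (not opp) -> no flip
Dir SE: edge -> no flip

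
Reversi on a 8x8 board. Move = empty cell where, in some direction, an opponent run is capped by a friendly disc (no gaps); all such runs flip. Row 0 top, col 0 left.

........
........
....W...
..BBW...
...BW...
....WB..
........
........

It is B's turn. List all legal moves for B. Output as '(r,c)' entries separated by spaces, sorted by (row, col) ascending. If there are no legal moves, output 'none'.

Answer: (1,5) (2,5) (3,5) (4,5) (5,3) (6,5)

Derivation:
(1,3): no bracket -> illegal
(1,4): no bracket -> illegal
(1,5): flips 1 -> legal
(2,3): no bracket -> illegal
(2,5): flips 1 -> legal
(3,5): flips 1 -> legal
(4,5): flips 1 -> legal
(5,3): flips 1 -> legal
(6,3): no bracket -> illegal
(6,4): no bracket -> illegal
(6,5): flips 1 -> legal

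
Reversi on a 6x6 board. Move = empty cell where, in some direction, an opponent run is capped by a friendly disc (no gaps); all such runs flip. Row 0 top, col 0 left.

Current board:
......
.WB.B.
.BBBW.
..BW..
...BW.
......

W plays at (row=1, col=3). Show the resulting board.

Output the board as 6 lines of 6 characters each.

Answer: ......
.WWWB.
.BBWW.
..BW..
...BW.
......

Derivation:
Place W at (1,3); scan 8 dirs for brackets.
Dir NW: first cell '.' (not opp) -> no flip
Dir N: first cell '.' (not opp) -> no flip
Dir NE: first cell '.' (not opp) -> no flip
Dir W: opp run (1,2) capped by W -> flip
Dir E: opp run (1,4), next='.' -> no flip
Dir SW: opp run (2,2), next='.' -> no flip
Dir S: opp run (2,3) capped by W -> flip
Dir SE: first cell 'W' (not opp) -> no flip
All flips: (1,2) (2,3)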